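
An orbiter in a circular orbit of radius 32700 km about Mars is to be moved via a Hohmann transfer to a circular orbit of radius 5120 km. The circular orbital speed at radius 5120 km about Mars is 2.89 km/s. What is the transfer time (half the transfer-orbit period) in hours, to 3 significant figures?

From the circular-orbit relation v² = μ/r at r = 5120 km: μ = v²r = (2.89)² × 5120 = 42762.8 km³/s².
Transfer-ellipse semi-major axis a_t = (r₁ + r₂)/2 = (32700 + 5120)/2 = 18910 km.
Transfer time t = π√(a_t³/μ) = π√((18910)³ / 42762.8) = 39510 s.
Converting: 39510 s ÷ 3600 s/hour = 11.0 hours.

t = 11.0 hours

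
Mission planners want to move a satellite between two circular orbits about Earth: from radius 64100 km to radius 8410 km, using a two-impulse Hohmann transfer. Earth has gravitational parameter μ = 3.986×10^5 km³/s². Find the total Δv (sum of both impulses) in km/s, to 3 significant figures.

The Hohmann ellipse has a_t = (r₁ + r₂)/2 = 36255 km.
Circular speed at r₁: v₁ = √(μ/r₁) = √(3.986×10^5/64100) = 2.49367 km/s.
Transfer-orbit speed at r₁ (vis-viva): v_a = √[μ(2/r₁ − 1/a_t)] = 1.20103 km/s.
First burn Δv₁ = |v_a − v₁| = 1.2926 km/s.
At r₂, v₂ = √(μ/r₂) = 6.8845 km/s.
Transfer-orbit speed at r₂: v_p = √[μ(2/r₂ − 1/a_t)] = 9.1541 km/s.
Second burn Δv₂ = |v₂ − v_p| = 2.2696 km/s.
Δv = Δv₁ + Δv₂ = 1.2926 + 2.2696 = 3.562 km/s.

Δv = 3.56 km/s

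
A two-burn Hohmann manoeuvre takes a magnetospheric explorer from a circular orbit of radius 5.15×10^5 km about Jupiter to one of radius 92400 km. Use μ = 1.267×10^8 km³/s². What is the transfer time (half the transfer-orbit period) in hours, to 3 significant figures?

t = 13.0 hours

The Hohmann ellipse has a_t = (r₁ + r₂)/2 = 3.037×10^5 km.
Half the transfer-orbit period gives t = π√(a_t³/μ) = 46710 s.
Converting: 46710 s ÷ 3600 s/hour = 13.0 hours.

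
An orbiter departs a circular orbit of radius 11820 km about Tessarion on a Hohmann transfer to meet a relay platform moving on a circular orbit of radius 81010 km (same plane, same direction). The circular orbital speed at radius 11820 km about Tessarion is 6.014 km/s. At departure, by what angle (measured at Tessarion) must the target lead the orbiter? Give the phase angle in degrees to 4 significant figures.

φ = 101.9°

From the circular-orbit relation v² = μ/r at r = 11820 km: μ = v²r = (6.014)² × 11820 = 4.27508×10^5 km³/s².
Transfer-ellipse semi-major axis a_t = (r₁ + r₂)/2 = (11820 + 81010)/2 = 46415 km.
Transfer time t = π√(a_t³/μ) = 48046.9 s.
The target's mean motion on its circular orbit is ω₂ = √(μ/r₂³) = 2.83573×10^-5 rad/s.
Angle swept by the target during transfer: ω₂·t = 1.36248 rad = 78.06°.
Arrival is 180° from departure on the ellipse, so φ = 180° − 78.06° = 101.9°.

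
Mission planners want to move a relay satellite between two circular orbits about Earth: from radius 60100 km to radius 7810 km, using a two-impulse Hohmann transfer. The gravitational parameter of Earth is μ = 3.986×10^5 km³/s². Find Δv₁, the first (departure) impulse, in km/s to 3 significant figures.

Semi-major axis of the transfer orbit: a_t = (60100 + 7810)/2 = 33955 km.
On the circular orbit at r = 60100 km, v_c = √(μ/r) = 2.575 km/s.
Vis-viva on the transfer ellipse at r = 60100 km gives v_t = √[μ(2/r − 1/a_t)] = 1.235 km/s.
Δv₁ = |v_t − v_c| = |1.235 − 2.575| = 1.340 km/s.

Δv₁ = 1.34 km/s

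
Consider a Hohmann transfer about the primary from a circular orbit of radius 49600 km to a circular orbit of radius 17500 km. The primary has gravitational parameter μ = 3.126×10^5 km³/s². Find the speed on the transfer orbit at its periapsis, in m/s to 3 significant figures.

v = 5140 m/s

Semi-major axis of the transfer orbit: a_t = (49600 + 17500)/2 = 33550 km.
The periapsis of the transfer ellipse is at r = 17500 km.
Vis-viva: v = √[μ(2/r − 1/a_t)] = √[3.126×10^5 × (2/17500 − 1/33550)] = 5.139 km/s.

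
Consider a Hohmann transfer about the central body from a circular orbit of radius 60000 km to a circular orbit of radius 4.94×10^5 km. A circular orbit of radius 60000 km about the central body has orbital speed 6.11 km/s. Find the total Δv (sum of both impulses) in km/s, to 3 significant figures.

From the circular-orbit relation v² = μ/r at r = 60000 km: μ = v²r = (6.11)² × 60000 = 2.23993×10^6 km³/s².
Semi-major axis of the transfer orbit: a_t = (60000 + 4.940×10^5)/2 = 2.770×10^5 km.
Circular speed at r₁: v₁ = √(μ/r₁) = √(2.23993×10^6/60000) = 6.110 km/s.
Transfer-orbit speed at r₁ (vis-viva): v_p = √[μ(2/r₁ − 1/a_t)] = 8.160 km/s.
First burn Δv₁ = |v_p − v₁| = 2.050 km/s.
At r₂, v₂ = √(μ/r₂) = 2.129 km/s.
Transfer-orbit speed at r₂: v_a = √[μ(2/r₂ − 1/a_t)] = 0.9910 km/s.
Second burn Δv₂ = |v₂ − v_a| = 1.138 km/s.
Δv = Δv₁ + Δv₂ = 2.050 + 1.138 = 3.188 km/s.

Δv = 3.19 km/s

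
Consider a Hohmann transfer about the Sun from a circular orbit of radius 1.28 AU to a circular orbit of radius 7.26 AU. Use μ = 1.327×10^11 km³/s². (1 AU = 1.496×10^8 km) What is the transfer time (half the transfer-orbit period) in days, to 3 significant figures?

t = 1610 days

In km: r₁ = 1.28 × 1.496×10^8 = 1.91488×10^8 km; r₂ = 7.26 × 1.496×10^8 = 1.086096×10^9 km.
Transfer-ellipse semi-major axis a_t = (r₁ + r₂)/2 = (1.91488×10^8 + 1.086096×10^9)/2 = 6.38792×10^8 km.
Half the transfer-orbit period gives t = π√(a_t³/μ) = 1.392×10^8 s.
Converting: 1.392×10^8 s ÷ 86400 s/day = 1610 days.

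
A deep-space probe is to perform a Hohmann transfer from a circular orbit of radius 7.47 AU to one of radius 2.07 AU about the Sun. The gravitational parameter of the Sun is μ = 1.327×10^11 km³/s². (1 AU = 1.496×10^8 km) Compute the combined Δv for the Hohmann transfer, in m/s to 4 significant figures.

Δv = 8923 m/s

In km: r₁ = 7.47 × 1.496×10^8 = 1.117512×10^9 km; r₂ = 2.07 × 1.496×10^8 = 3.09672×10^8 km.
Semi-major axis of the transfer orbit: a_t = (1.117512×10^9 + 3.09672×10^8)/2 = 7.13592×10^8 km.
Circular speed at r₁: v₁ = √(μ/r₁) = √(1.327×10^11/1.117512×10^9) = 10.8971 km/s.
Transfer-orbit speed at r₁ (vis-viva equation): v_a = √[μ(2/r₁ − 1/a_t)] = 7.17853 km/s.
First burn Δv₁ = |v_a − v₁| = 3.719 km/s.
At r₂, v₂ = √(μ/r₂) = 20.701 km/s.
Transfer-orbit speed at r₂: v_p = √[μ(2/r₂ − 1/a_t)] = 25.905 km/s.
Second burn Δv₂ = |v₂ − v_p| = 5.204 km/s.
Δv = Δv₁ + Δv₂ = 3.719 + 5.204 = 8.923 km/s.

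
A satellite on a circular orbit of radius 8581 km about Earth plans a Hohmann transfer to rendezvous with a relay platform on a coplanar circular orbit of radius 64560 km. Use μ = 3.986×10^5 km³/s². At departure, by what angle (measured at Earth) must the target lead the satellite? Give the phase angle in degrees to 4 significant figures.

Transfer-ellipse semi-major axis a_t = (r₁ + r₂)/2 = (8581 + 64560)/2 = 36570.5 km.
Transfer time t = π√(a_t³/μ) = 34800 s.
The target's mean motion on its circular orbit is ω₂ = √(μ/r₂³) = 3.8488×10^-5 rad/s.
Angle swept by the target during transfer: ω₂·t = 1.3394 rad = 76.74°.
The satellite traverses 180° on the transfer ellipse, so the target must lead by 180° − 76.74° = 103.3°.

φ = 103.3°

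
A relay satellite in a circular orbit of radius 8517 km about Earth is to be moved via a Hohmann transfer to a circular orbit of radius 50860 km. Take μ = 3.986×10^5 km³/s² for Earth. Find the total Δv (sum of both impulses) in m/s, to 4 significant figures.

Transfer-ellipse semi-major axis a_t = (r₁ + r₂)/2 = (8517 + 50860)/2 = 29688.5 km.
Circular speed at r₁: v₁ = √(μ/r₁) = √(3.986×10^5/8517) = 6.841 km/s.
On the transfer ellipse at r₁, v² = μ(2/r − 1/a) gives v_p = √[μ(2/r₁ − 1/a_t)] = 8.954 km/s.
First burn Δv₁ = |v_p − v₁| = 2.113 km/s.
Circular speed at r₂: v₂ = √(μ/r₂) = 2.799 km/s.
Transfer-orbit speed at r₂: v_a = √[μ(2/r₂ − 1/a_t)] = 1.499 km/s.
Second burn Δv₂ = |v₂ − v_a| = 1.300 km/s.
Δv = Δv₁ + Δv₂ = 2.113 + 1.300 = 3.413 km/s.

Δv = 3413 m/s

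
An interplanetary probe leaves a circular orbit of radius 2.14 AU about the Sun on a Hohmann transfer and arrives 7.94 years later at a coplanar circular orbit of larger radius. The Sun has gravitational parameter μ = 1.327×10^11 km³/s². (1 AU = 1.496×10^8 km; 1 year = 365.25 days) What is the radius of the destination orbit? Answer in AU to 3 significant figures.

r₂ = 10.5 AU

In km: r₁ = 2.14 × 1.496×10^8 = 3.20144×10^8 km.
Transfer time t = 7.94 years × 365.25 × 86400 s = 2.50567344×10^8 s, and t = π√(a_t³/μ).
So a_t = (μ t²/π²)^(1/3) = (1.327×10^11 × (2.50567344×10^8)² / π²)^(1/3) = 9.4509×10^8 km.
Since a_t = (r₁ + r₂)/2, r₂ = 2a_t − r₁ = 2×9.4509×10^8 − 3.20144×10^8 = 1.570036×10^9 km.
In AU: r₂ = 1.570036×10^9 / 1.496×10^8 = 10.5 AU.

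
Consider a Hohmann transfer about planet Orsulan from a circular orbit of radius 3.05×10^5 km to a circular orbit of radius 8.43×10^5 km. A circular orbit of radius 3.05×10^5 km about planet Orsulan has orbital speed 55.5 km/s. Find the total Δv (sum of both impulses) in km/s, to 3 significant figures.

Δv = 20.8 km/s

From the circular-orbit relation v² = μ/r at r = 3.05×10^5 km: μ = v²r = (55.5)² × 3.05×10^5 = 9.39476×10^8 km³/s².
Transfer-ellipse semi-major axis a_t = (r₁ + r₂)/2 = (3.050×10^5 + 8.430×10^5)/2 = 5.740×10^5 km.
Circular speed at r₁: v₁ = √(μ/r₁) = √(9.39476×10^8/3.050×10^5) = 55.50 km/s.
On the transfer ellipse at r₁, vis-viva gives v_p = √[μ(2/r₁ − 1/a_t)] = 67.26 km/s.
First burn Δv₁ = |v_p − v₁| = 11.76 km/s.
Circular speed at r₂: v₂ = √(μ/r₂) = 33.3833 km/s.
Transfer-orbit speed at r₂: v_a = √[μ(2/r₂ − 1/a_t)] = 24.3345 km/s.
Second burn Δv₂ = |v₂ − v_a| = 9.049 km/s.
Δv = Δv₁ + Δv₂ = 11.76 + 9.049 = 20.81 km/s.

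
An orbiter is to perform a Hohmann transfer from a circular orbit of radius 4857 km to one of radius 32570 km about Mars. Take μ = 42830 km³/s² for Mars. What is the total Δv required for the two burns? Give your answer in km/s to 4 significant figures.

Δv = 1.511 km/s

Transfer-ellipse semi-major axis a_t = (r₁ + r₂)/2 = (4857 + 32570)/2 = 18713.5 km.
Circular speed at r₁: v₁ = √(μ/r₁) = √(42830/4857) = 2.9695 km/s.
Transfer-orbit speed at r₁ (v² = μ(2/r − 1/a)): v_p = √[μ(2/r₁ − 1/a_t)] = 3.9176 km/s.
First burn Δv₁ = |v_p − v₁| = 0.9481 km/s.
Circular speed at r₂: v₂ = √(μ/r₂) = 1.1467 km/s.
Transfer-orbit speed at r₂: v_a = √[μ(2/r₂ − 1/a_t)] = 0.58421 km/s.
Second burn Δv₂ = |v₂ − v_a| = 0.5625 km/s.
Total Δv = Δv₁ + Δv₂ = 1.511 km/s.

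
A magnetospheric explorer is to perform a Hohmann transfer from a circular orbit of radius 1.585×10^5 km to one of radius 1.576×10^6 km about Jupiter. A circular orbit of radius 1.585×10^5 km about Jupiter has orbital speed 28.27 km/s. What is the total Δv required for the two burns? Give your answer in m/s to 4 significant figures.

From the circular-orbit relation v² = μ/r at r = 1.585×10^5 km: μ = v²r = (28.27)² × 1.585×10^5 = 1.26672×10^8 km³/s².
Transfer-ellipse semi-major axis a_t = (r₁ + r₂)/2 = (1.585×10^5 + 1.576×10^6)/2 = 8.6725×10^5 km.
Circular speed at r₁: v₁ = √(μ/r₁) = √(1.26672×10^8/1.585×10^5) = 28.270 km/s.
On the transfer ellipse at r₁, v² = μ(2/r − 1/a) gives v_p = √[μ(2/r₁ − 1/a_t)] = 38.109 km/s.
First burn Δv₁ = |v_p − v₁| = 9.839 km/s.
Circular speed at r₂: v₂ = √(μ/r₂) = 8.96525 km/s.
Transfer-orbit speed at r₂: v_a = √[μ(2/r₂ − 1/a_t)] = 3.83270 km/s.
Second burn Δv₂ = |v₂ − v_a| = 5.133 km/s.
Total Δv = Δv₁ + Δv₂ = 14.97 km/s.

Δv = 14970 m/s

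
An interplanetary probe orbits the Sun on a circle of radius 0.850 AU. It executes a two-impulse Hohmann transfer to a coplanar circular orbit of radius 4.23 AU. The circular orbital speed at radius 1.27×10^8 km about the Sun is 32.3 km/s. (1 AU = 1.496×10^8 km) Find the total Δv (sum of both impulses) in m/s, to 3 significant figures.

From the circular-orbit relation v² = μ/r at r = 1.27×10^8 km: μ = v²r = (32.3)² × 1.27×10^8 = 1.32498×10^11 km³/s².
In km: r₁ = 0.850 × 1.496×10^8 = 1.2716×10^8 km; r₂ = 4.23 × 1.496×10^8 = 6.32808×10^8 km.
Transfer-ellipse semi-major axis a_t = (r₁ + r₂)/2 = (1.2716×10^8 + 6.32808×10^8)/2 = 3.79984×10^8 km.
Circular speed at r₁: v₁ = √(μ/r₁) = √(1.32498×10^11/1.2716×10^8) = 32.2797 km/s.
Transfer-orbit speed at r₁ (v² = μ(2/r − 1/a)): v_p = √[μ(2/r₁ − 1/a_t)] = 41.6565 km/s.
First burn Δv₁ = |v_p − v₁| = 9.377 km/s.
At r₂, v₂ = √(μ/r₂) = 14.47 km/s.
Transfer-orbit speed at r₂: v_a = √[μ(2/r₂ − 1/a_t)] = 8.371 km/s.
Second burn Δv₂ = |v₂ − v_a| = 6.099 km/s.
Total Δv = Δv₁ + Δv₂ = 15.48 km/s.

Δv = 15500 m/s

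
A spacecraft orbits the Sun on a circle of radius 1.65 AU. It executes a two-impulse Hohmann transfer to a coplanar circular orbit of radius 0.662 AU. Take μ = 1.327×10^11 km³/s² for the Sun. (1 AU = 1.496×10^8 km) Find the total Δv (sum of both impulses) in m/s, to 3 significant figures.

In km: r₁ = 1.65 × 1.496×10^8 = 2.4684×10^8 km; r₂ = 0.662 × 1.496×10^8 = 9.90352×10^7 km.
Transfer-ellipse semi-major axis a_t = (r₁ + r₂)/2 = (2.4684×10^8 + 9.90352×10^7)/2 = 1.729376×10^8 km.
At r₁ the circular-orbit speed is v₁ = √(μ/r₁) = 23.19 km/s.
On the transfer ellipse at r₁, vis-viva equation gives v_a = √[μ(2/r₁ − 1/a_t)] = 17.55 km/s.
First burn Δv₁ = |v_a − v₁| = 5.640 km/s.
At r₂, v₂ = √(μ/r₂) = 36.605 km/s.
Transfer-orbit speed at r₂: v_p = √[μ(2/r₂ − 1/a_t)] = 43.732 km/s.
Second burn Δv₂ = |v₂ − v_p| = 7.127 km/s.
Total Δv = Δv₁ + Δv₂ = 12.77 km/s.

Δv = 12800 m/s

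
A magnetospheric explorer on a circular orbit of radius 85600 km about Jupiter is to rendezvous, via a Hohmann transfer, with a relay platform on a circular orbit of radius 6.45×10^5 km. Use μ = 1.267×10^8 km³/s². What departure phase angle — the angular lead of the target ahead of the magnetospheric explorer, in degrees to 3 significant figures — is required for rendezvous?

φ = 103°

Transfer-ellipse semi-major axis a_t = (r₁ + r₂)/2 = (85600 + 6.450×10^5)/2 = 3.653×10^5 km.
Transfer time t = π√(a_t³/μ) = 61620 s.
Target angular speed ω₂ = √(μ/r₂³) = 2.173×10^-5 rad/s.
Angle swept by the target during transfer: ω₂·t = 1.339 rad = 76.72°.
Arrival is 180° from departure on the ellipse, so φ = 180° − 76.72° = 103°.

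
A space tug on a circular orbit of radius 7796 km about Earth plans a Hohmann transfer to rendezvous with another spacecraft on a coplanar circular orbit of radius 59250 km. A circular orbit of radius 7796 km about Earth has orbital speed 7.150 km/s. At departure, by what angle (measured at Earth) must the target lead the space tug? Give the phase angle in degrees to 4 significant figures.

From the circular-orbit relation v² = μ/r at r = 7796 km: μ = v²r = (7.150)² × 7796 = 3.98551×10^5 km³/s².
The Hohmann ellipse has a_t = (r₁ + r₂)/2 = 33523 km.
The half-period of the transfer ellipse is t = π√(a_t³/μ) = 30540 s.
The target's mean motion on its circular orbit is ω₂ = √(μ/r₂³) = 4.377×10^-5 rad/s.
Angle swept by the target during transfer: ω₂·t = 1.337 rad = 76.60°.
Arrival is 180° from departure on the ellipse, so φ = 180° − 76.60° = 103.4°.

φ = 103.4°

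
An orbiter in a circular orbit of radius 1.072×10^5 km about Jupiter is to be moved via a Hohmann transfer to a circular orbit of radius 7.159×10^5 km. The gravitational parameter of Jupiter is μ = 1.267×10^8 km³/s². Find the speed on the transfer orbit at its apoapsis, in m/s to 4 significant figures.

v = 6790 m/s

The Hohmann ellipse has a_t = (r₁ + r₂)/2 = 4.1155×10^5 km.
At apoapsis, r = 7.159×10^5 km.
Applying v² = μ(2/r − 1/a_t): v = 6.790 km/s.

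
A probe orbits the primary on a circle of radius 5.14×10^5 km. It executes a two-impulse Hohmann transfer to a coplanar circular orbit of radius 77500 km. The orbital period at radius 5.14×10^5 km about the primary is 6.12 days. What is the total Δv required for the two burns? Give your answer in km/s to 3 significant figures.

Δv = 7.99 km/s

From Kepler's third law T² = 4π²r³/μ at r = 5.14×10^5 km, T = 6.12 days = 6.12 × 86400 s = 5.28768×10^5 s: μ = 4π²r³/T² = 1.91743×10^7 km³/s².
Transfer-ellipse semi-major axis a_t = (r₁ + r₂)/2 = (5.140×10^5 + 77500)/2 = 2.9575×10^5 km.
At r₁ the circular-orbit speed is v₁ = √(μ/r₁) = 6.108 km/s.
Transfer-orbit speed at r₁ (v² = μ(2/r − 1/a)): v_a = √[μ(2/r₁ − 1/a_t)] = 3.127 km/s.
First burn Δv₁ = |v_a − v₁| = 2.981 km/s.
Circular speed at r₂: v₂ = √(μ/r₂) = 15.729 km/s.
Transfer-orbit speed at r₂: v_p = √[μ(2/r₂ − 1/a_t)] = 20.736 km/s.
Second burn Δv₂ = |v₂ − v_p| = 5.007 km/s.
Total Δv = Δv₁ + Δv₂ = 7.988 km/s.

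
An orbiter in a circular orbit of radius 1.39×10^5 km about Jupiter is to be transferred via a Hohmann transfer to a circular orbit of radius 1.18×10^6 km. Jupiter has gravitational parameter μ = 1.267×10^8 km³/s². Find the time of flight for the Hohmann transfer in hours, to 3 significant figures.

The Hohmann ellipse has a_t = (r₁ + r₂)/2 = 6.595×10^5 km.
By Kepler's third law the transfer-orbit period is T = 2π√(a_t³/μ), so t = T/2 = 1.495×10^5 s.
Converting: 1.495×10^5 s ÷ 3600 s/hour = 41.5 hours.

t = 41.5 hours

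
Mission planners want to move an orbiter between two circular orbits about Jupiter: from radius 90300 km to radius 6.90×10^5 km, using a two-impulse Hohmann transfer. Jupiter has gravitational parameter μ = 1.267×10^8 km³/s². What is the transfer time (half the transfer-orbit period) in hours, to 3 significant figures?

t = 18.9 hours

The Hohmann ellipse has a_t = (r₁ + r₂)/2 = 3.9015×10^5 km.
By Kepler's third law the transfer-orbit period is T = 2π√(a_t³/μ), so t = T/2 = 68020 s.
Converting: 68020 s ÷ 3600 s/hour = 18.9 hours.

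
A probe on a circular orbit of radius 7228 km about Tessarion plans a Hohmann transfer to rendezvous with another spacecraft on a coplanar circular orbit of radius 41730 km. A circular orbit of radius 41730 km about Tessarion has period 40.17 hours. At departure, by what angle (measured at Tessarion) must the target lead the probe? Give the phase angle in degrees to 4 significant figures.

φ = 99.13°

From Kepler's third law T² = 4π²r³/μ at r = 41730 km, T = 40.17 hours = 40.17 × 3600 s = 1.44612×10^5 s: μ = 4π²r³/T² = 1.37182×10^5 km³/s².
Transfer-ellipse semi-major axis a_t = (r₁ + r₂)/2 = (7228 + 41730)/2 = 24479 km.
The half-period of the transfer ellipse is t = π√(a_t³/μ) = 32486 s.
The target's mean motion on its circular orbit is ω₂ = √(μ/r₂³) = 4.3449×10^-5 rad/s.
Angle swept by the target during transfer: ω₂·t = 1.4115 rad = 80.87°.
The probe traverses 180° on the transfer ellipse, so the target must lead by 180° − 80.87° = 99.13°.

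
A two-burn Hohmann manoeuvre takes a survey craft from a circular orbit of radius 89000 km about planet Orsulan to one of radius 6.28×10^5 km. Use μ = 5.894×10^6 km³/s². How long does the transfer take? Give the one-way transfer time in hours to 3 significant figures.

t = 77.2 hours

The Hohmann ellipse has a_t = (r₁ + r₂)/2 = 3.585×10^5 km.
Half the transfer-orbit period gives t = π√(a_t³/μ) = 2.778×10^5 s.
Converting: 2.778×10^5 s ÷ 3600 s/hour = 77.2 hours.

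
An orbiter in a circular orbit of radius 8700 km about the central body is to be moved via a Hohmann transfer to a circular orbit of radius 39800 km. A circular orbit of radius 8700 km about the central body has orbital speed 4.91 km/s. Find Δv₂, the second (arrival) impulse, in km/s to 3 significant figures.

From the circular-orbit relation v² = μ/r at r = 8700 km: μ = v²r = (4.91)² × 8700 = 2.09740×10^5 km³/s².
The Hohmann ellipse has a_t = (r₁ + r₂)/2 = 24250 km.
On the circular orbit at r = 39800 km, v_c = √(μ/r) = 2.2956 km/s.
Transfer-orbit speed at the same r (vis-viva, a = a_t): v_t = √[μ(2/r − 1/a_t)] = 1.3750 km/s.
Δv₂ = |v_t − v_c| = |1.3750 − 2.2956| = 0.9206 km/s.

Δv₂ = 0.921 km/s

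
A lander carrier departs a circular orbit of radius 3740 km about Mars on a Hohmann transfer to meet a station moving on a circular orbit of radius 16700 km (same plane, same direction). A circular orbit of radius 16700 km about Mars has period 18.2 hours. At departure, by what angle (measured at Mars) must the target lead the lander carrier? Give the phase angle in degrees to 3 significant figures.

From Kepler's third law T² = 4π²r³/μ at r = 16700 km, T = 18.2 hours = 18.2 × 3600 s = 65520 s: μ = 4π²r³/T² = 42831.3 km³/s².
Semi-major axis of the transfer orbit: a_t = (3740 + 16700)/2 = 10220 km.
Transfer time t = π√(a_t³/μ) = 15680 s.
Target angular speed ω₂ = √(μ/r₂³) = 9.590×10^-5 rad/s.
Angle swept by the target during transfer: ω₂·t = 1.504 rad = 86.17°.
Arrival is 180° from departure on the ellipse, so φ = 180° − 86.17° = 93.8°.

φ = 93.8°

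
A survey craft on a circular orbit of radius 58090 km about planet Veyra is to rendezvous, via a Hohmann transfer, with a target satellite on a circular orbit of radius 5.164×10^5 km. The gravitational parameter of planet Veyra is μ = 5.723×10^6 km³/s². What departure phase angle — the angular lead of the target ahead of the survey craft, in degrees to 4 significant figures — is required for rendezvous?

The Hohmann ellipse has a_t = (r₁ + r₂)/2 = 2.87245×10^5 km.
Transfer time t = π√(a_t³/μ) = 2.0217×10^5 s.
The target's mean motion on its circular orbit is ω₂ = √(μ/r₂³) = 6.4466×10^-6 rad/s.
Angle swept by the target during transfer: ω₂·t = 1.3033 rad = 74.67°.
Arrival is 180° from departure on the ellipse, so φ = 180° − 74.67° = 105.3°.

φ = 105.3°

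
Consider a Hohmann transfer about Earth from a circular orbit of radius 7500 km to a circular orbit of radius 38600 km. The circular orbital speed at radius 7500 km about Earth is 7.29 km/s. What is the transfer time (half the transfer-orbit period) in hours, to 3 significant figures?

From the circular-orbit relation v² = μ/r at r = 7500 km: μ = v²r = (7.29)² × 7500 = 3.98581×10^5 km³/s².
The Hohmann ellipse has a_t = (r₁ + r₂)/2 = 23050 km.
Half the transfer-orbit period gives t = π√(a_t³/μ) = 17410 s.
Converting: 17410 s ÷ 3600 s/hour = 4.84 hours.

t = 4.84 hours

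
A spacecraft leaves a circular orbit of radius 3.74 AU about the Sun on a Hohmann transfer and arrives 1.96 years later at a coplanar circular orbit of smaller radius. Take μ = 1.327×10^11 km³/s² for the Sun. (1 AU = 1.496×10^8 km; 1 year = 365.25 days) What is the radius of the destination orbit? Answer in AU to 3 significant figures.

r₂ = 1.23 AU

In km: r₁ = 3.74 × 1.496×10^8 = 5.59504×10^8 km.
Transfer time t = 1.96 years × 365.25 × 86400 s = 6.1852896×10^7 s, and t = π√(a_t³/μ).
So a_t = (μ t²/π²)^(1/3) = (1.327×10^11 × (6.1852896×10^7)² / π²)^(1/3) = 3.7190×10^8 km.
Since a_t = (r₁ + r₂)/2, r₂ = 2a_t − r₁ = 2×3.7190×10^8 − 5.59504×10^8 = 1.84296×10^8 km.
In AU: r₂ = 1.84296×10^8 / 1.496×10^8 = 1.23 AU.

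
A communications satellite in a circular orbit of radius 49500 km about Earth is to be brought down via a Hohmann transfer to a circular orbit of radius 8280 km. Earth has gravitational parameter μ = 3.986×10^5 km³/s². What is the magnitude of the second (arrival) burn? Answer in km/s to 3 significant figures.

Δv₂ = 2.14 km/s

Semi-major axis of the transfer orbit: a_t = (49500 + 8280)/2 = 28890 km.
Circular speed at r = 8280 km: v_c = √(μ/r) = 6.938 km/s.
Transfer-orbit speed at the same r (vis-viva, a = a_t): v_t = √[μ(2/r − 1/a_t)] = 9.082 km/s.
Δv₂ = |v_t − v_c| = |9.082 − 6.938| = 2.144 km/s.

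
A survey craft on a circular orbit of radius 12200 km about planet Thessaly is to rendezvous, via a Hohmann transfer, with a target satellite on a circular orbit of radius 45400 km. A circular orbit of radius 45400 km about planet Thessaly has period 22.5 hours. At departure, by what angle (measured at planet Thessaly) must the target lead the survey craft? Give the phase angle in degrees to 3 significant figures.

From Kepler's third law T² = 4π²r³/μ at r = 45400 km, T = 22.5 hours = 22.5 × 3600 s = 81000 s: μ = 4π²r³/T² = 5.63063×10^5 km³/s².
The Hohmann ellipse has a_t = (r₁ + r₂)/2 = 28800 km.
The half-period of the transfer ellipse is t = π√(a_t³/μ) = 20462.56 s.
The target's mean motion on its circular orbit is ω₂ = √(μ/r₂³) = 7.757019×10^-5 rad/s.
Angle swept by the target during transfer: ω₂·t = 1.58728 rad = 90.94°.
The survey craft traverses 180° on the transfer ellipse, so the target must lead by 180° − 90.94° = 89.1°.

φ = 89.1°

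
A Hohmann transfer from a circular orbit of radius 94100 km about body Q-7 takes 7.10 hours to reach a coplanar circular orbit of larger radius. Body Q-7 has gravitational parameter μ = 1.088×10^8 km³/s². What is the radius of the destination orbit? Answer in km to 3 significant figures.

r₂ = 2.92×10^5 km

Transfer time t = 7.10 hours = 25560 s, and t = π√(a_t³/μ).
So a_t = (μ t²/π²)^(1/3) = (1.088×10^8 × (25560)² / π²)^(1/3) = 1.9312×10^5 km.
Since a_t = (r₁ + r₂)/2, r₂ = 2a_t − r₁ = 2×1.9312×10^5 − 94100 = 2.9214×10^5 km.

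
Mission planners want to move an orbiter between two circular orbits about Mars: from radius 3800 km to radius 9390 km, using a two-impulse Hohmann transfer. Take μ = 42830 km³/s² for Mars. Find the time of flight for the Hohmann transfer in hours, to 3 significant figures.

The Hohmann ellipse has a_t = (r₁ + r₂)/2 = 6595 km.
Half the transfer-orbit period gives t = π√(a_t³/μ) = 8130 s.
Converting: 8130 s ÷ 3600 s/hour = 2.26 hours.

t = 2.26 hours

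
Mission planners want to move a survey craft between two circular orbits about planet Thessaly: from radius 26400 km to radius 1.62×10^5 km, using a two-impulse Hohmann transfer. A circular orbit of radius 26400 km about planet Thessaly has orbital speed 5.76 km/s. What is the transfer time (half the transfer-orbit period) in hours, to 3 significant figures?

t = 27.0 hours

From the circular-orbit relation v² = μ/r at r = 26400 km: μ = v²r = (5.76)² × 26400 = 8.75889×10^5 km³/s².
The Hohmann ellipse has a_t = (r₁ + r₂)/2 = 94200 km.
By Kepler's third law the transfer-orbit period is T = 2π√(a_t³/μ), so t = T/2 = 97050 s.
Converting: 97050 s ÷ 3600 s/hour = 27.0 hours.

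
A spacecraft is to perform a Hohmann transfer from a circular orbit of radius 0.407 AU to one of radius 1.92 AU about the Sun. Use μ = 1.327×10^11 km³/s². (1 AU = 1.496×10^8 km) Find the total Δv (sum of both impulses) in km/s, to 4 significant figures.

Δv = 22.07 km/s

In km: r₁ = 0.407 × 1.496×10^8 = 6.08872×10^7 km; r₂ = 1.92 × 1.496×10^8 = 2.87232×10^8 km.
Semi-major axis of the transfer orbit: a_t = (6.08872×10^7 + 2.87232×10^8)/2 = 1.740596×10^8 km.
At r₁ the circular-orbit speed is v₁ = √(μ/r₁) = 46.68 km/s.
On the transfer ellipse at r₁, v² = μ(2/r − 1/a) gives v_p = √[μ(2/r₁ − 1/a_t)] = 59.97 km/s.
First burn Δv₁ = |v_p − v₁| = 13.29 km/s.
At r₂, v₂ = √(μ/r₂) = 21.49409 km/s.
Transfer-orbit speed at r₂: v_a = √[μ(2/r₂ − 1/a_t)] = 12.71256 km/s.
Second burn Δv₂ = |v₂ − v_a| = 8.782 km/s.
Total Δv = Δv₁ + Δv₂ = 22.07 km/s.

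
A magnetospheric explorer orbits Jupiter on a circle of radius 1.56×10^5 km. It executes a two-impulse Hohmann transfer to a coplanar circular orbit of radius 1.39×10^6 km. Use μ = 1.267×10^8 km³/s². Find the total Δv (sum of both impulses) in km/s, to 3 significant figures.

Semi-major axis of the transfer orbit: a_t = (1.560×10^5 + 1.390×10^6)/2 = 7.730×10^5 km.
At r₁ the circular-orbit speed is v₁ = √(μ/r₁) = 28.4988 km/s.
Transfer-orbit speed at r₁ (vis-viva): v_p = √[μ(2/r₁ − 1/a_t)] = 38.2159 km/s.
First burn Δv₁ = |v_p − v₁| = 9.7171 km/s.
Circular speed at r₂: v₂ = √(μ/r₂) = 9.5473 km/s.
Transfer-orbit speed at r₂: v_a = √[μ(2/r₂ − 1/a_t)] = 4.2890 km/s.
Second burn Δv₂ = |v₂ − v_a| = 5.2583 km/s.
Total Δv = Δv₁ + Δv₂ = 14.98 km/s.

Δv = 15.0 km/s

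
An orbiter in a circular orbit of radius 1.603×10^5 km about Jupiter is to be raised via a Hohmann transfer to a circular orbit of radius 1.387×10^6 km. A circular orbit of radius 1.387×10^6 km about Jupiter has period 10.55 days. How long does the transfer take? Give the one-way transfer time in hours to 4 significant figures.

t = 52.74 hours

From Kepler's third law T² = 4π²r³/μ at r = 1.387×10^6 km, T = 10.55 days = 10.55 × 86400 s = 9.1152×10^5 s: μ = 4π²r³/T² = 1.26782×10^8 km³/s².
The Hohmann ellipse has a_t = (r₁ + r₂)/2 = 7.7365×10^5 km.
By Kepler's third law the transfer-orbit period is T = 2π√(a_t³/μ), so t = T/2 = 1.8986×10^5 s.
Converting: 1.8986×10^5 s ÷ 3600 s/hour = 52.74 hours.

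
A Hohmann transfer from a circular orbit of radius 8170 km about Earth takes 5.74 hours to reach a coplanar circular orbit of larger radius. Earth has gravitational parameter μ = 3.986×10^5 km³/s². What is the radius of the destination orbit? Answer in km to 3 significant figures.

Transfer time t = 5.74 hours = 20664 s, and t = π√(a_t³/μ).
So a_t = (μ t²/π²)^(1/3) = (3.986×10^5 × (20664)² / π²)^(1/3) = 25836 km.
Since a_t = (r₁ + r₂)/2, r₂ = 2a_t − r₁ = 2×25836 − 8170 = 43502 km.

r₂ = 43500 km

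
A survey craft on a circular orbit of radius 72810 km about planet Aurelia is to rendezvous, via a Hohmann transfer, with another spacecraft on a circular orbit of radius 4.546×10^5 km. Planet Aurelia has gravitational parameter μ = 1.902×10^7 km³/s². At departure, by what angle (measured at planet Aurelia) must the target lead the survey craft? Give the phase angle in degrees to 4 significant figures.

Semi-major axis of the transfer orbit: a_t = (72810 + 4.546×10^5)/2 = 2.63705×10^5 km.
Transfer time t = π√(a_t³/μ) = 97550 s.
The target's mean motion on its circular orbit is ω₂ = √(μ/r₂³) = 1.423×10^-5 rad/s.
Angle swept by the target during transfer: ω₂·t = 1.388 rad = 79.53°.
The survey craft traverses 180° on the transfer ellipse, so the target must lead by 180° − 79.53° = 100.5°.

φ = 100.5°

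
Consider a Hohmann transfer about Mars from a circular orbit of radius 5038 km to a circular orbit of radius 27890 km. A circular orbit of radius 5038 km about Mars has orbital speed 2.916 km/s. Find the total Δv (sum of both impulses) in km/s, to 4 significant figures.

From the circular-orbit relation v² = μ/r at r = 5038 km: μ = v²r = (2.916)² × 5038 = 42838.4 km³/s².
Transfer-ellipse semi-major axis a_t = (r₁ + r₂)/2 = (5038 + 27890)/2 = 16464 km.
At r₁ the circular-orbit speed is v₁ = √(μ/r₁) = 2.9160 km/s.
On the transfer ellipse at r₁, v² = μ(2/r − 1/a) gives v_p = √[μ(2/r₁ − 1/a_t)] = 3.7953 km/s.
First burn Δv₁ = |v_p − v₁| = 0.8793 km/s.
At r₂, v₂ = √(μ/r₂) = 1.23935 km/s.
Transfer-orbit speed at r₂: v_a = √[μ(2/r₂ − 1/a_t)] = 0.685573 km/s.
Second burn Δv₂ = |v₂ − v_a| = 0.5538 km/s.
Total Δv = Δv₁ + Δv₂ = 1.433 km/s.

Δv = 1.433 km/s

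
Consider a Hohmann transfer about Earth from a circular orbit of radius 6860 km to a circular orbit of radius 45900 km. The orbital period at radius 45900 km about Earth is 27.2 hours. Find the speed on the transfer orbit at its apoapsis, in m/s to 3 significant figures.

v = 1500 m/s

From Kepler's third law T² = 4π²r³/μ at r = 45900 km, T = 27.2 hours = 27.2 × 3600 s = 97920 s: μ = 4π²r³/T² = 3.98158×10^5 km³/s².
Transfer-ellipse semi-major axis a_t = (r₁ + r₂)/2 = (6860 + 45900)/2 = 26380 km.
At apoapsis, r = 45900 km.
Vis-viva: v = √[μ(2/r − 1/a_t)] = √[3.98158×10^5 × (2/45900 − 1/26380)] = 1.502 km/s.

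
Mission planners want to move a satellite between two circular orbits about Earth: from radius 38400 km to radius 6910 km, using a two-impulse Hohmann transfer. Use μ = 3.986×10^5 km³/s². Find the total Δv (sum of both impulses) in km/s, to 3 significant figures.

Transfer-ellipse semi-major axis a_t = (r₁ + r₂)/2 = (38400 + 6910)/2 = 22655 km.
Circular speed at r₁: v₁ = √(μ/r₁) = √(3.986×10^5/38400) = 3.2218 km/s.
Transfer-orbit speed at r₁ (vis-viva): v_a = √[μ(2/r₁ − 1/a_t)] = 1.7793 km/s.
First burn Δv₁ = |v_a − v₁| = 1.4425 km/s.
At r₂, v₂ = √(μ/r₂) = 7.5950 km/s.
Transfer-orbit speed at r₂: v_p = √[μ(2/r₂ − 1/a_t)] = 9.8881 km/s.
Second burn Δv₂ = |v₂ − v_p| = 2.2931 km/s.
Total Δv = Δv₁ + Δv₂ = 3.736 km/s.

Δv = 3.74 km/s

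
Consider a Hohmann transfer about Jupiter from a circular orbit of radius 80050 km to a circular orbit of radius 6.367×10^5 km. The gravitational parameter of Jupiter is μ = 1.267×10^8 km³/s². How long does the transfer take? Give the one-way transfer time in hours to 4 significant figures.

Semi-major axis of the transfer orbit: a_t = (80050 + 6.367×10^5)/2 = 3.58375×10^5 km.
Half the transfer-orbit period gives t = π√(a_t³/μ) = 59880 s.
Converting: 59880 s ÷ 3600 s/hour = 16.63 hours.

t = 16.63 hours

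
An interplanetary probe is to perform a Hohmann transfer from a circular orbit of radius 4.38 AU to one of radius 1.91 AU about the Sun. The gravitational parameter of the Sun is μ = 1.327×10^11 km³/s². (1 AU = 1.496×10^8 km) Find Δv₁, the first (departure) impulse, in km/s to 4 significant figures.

Δv₁ = 3.141 km/s

In km: r₁ = 4.38 × 1.496×10^8 = 6.55248×10^8 km; r₂ = 1.91 × 1.496×10^8 = 2.85736×10^8 km.
Transfer-ellipse semi-major axis a_t = (r₁ + r₂)/2 = (6.55248×10^8 + 2.85736×10^8)/2 = 4.70492×10^8 km.
Circular speed at r = 6.55248×10^8 km: v_c = √(μ/r) = 14.231 km/s.
Transfer-orbit speed at the same r (vis-viva, a = a_t): v_t = √[μ(2/r − 1/a_t)] = 11.090 km/s.
Δv₁ = |v_t − v_c| = |11.090 − 14.231| = 3.141 km/s.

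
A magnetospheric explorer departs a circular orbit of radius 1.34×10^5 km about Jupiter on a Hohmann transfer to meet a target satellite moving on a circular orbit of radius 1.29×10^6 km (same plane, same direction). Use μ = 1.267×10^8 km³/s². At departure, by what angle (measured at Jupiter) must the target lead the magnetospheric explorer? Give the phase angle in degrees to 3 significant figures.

φ = 106°

Transfer-ellipse semi-major axis a_t = (r₁ + r₂)/2 = (1.340×10^5 + 1.290×10^6)/2 = 7.120×10^5 km.
The half-period of the transfer ellipse is t = π√(a_t³/μ) = 1.6768×10^5 s.
The target's mean motion on its circular orbit is ω₂ = √(μ/r₂³) = 7.6825×10^-6 rad/s.
Angle swept by the target during transfer: ω₂·t = 1.2882 rad = 73.81°.
Arrival is 180° from departure on the ellipse, so φ = 180° − 73.81° = 106°.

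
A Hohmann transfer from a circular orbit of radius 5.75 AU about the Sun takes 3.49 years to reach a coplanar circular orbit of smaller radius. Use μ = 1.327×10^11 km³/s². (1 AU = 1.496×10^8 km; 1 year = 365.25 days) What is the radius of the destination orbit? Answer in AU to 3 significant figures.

r₂ = 1.55 AU

In km: r₁ = 5.75 × 1.496×10^8 = 8.602×10^8 km.
Transfer time t = 3.49 years × 365.25 × 86400 s = 1.10136024×10^8 s, and t = π√(a_t³/μ).
So a_t = (μ t²/π²)^(1/3) = (1.327×10^11 × (1.10136024×10^8)² / π²)^(1/3) = 5.4636×10^8 km.
Since a_t = (r₁ + r₂)/2, r₂ = 2a_t − r₁ = 2×5.4636×10^8 − 8.602×10^8 = 2.3252×10^8 km.
In AU: r₂ = 2.3252×10^8 / 1.496×10^8 = 1.55 AU.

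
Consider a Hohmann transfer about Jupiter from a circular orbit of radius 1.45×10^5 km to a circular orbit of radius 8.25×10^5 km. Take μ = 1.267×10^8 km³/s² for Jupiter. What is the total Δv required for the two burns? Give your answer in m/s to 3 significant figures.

Transfer-ellipse semi-major axis a_t = (r₁ + r₂)/2 = (1.450×10^5 + 8.250×10^5)/2 = 4.850×10^5 km.
At r₁ the circular-orbit speed is v₁ = √(μ/r₁) = 29.560 km/s.
Transfer-orbit speed at r₁ (vis-viva): v_p = √[μ(2/r₁ − 1/a_t)] = 38.553 km/s.
First burn Δv₁ = |v_p − v₁| = 8.993 km/s.
At r₂, v₂ = √(μ/r₂) = 12.393 km/s.
Transfer-orbit speed at r₂: v_a = √[μ(2/r₂ − 1/a_t)] = 6.7760 km/s.
Second burn Δv₂ = |v₂ − v_a| = 5.617 km/s.
Total Δv = Δv₁ + Δv₂ = 14.61 km/s.

Δv = 14600 m/s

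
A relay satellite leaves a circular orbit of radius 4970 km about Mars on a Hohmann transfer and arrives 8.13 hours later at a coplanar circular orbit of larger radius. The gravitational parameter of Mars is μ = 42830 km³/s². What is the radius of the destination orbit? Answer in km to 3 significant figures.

r₂ = 26000 km

Transfer time t = 8.13 hours = 29268 s, and t = π√(a_t³/μ).
So a_t = (μ t²/π²)^(1/3) = (42830 × (29268)² / π²)^(1/3) = 15491 km.
Since a_t = (r₁ + r₂)/2, r₂ = 2a_t − r₁ = 2×15491 − 4970 = 26012 km.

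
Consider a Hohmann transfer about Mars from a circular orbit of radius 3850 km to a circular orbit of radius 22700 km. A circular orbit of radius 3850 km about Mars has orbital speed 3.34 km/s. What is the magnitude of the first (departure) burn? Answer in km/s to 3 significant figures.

Δv₁ = 1.03 km/s

From the circular-orbit relation v² = μ/r at r = 3850 km: μ = v²r = (3.34)² × 3850 = 42949.1 km³/s².
The Hohmann ellipse has a_t = (r₁ + r₂)/2 = 13275 km.
On the circular orbit at r = 3850 km, v_c = √(μ/r) = 3.340 km/s.
Transfer-orbit speed at the same r (vis-viva, a = a_t): v_t = √[μ(2/r − 1/a_t)] = 4.368 km/s.
Δv₁ = |v_t − v_c| = |4.368 − 3.340| = 1.028 km/s.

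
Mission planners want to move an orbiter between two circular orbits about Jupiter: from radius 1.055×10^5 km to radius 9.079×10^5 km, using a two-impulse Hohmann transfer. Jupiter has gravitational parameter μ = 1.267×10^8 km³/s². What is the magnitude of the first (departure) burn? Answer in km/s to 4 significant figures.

The Hohmann ellipse has a_t = (r₁ + r₂)/2 = 5.067×10^5 km.
Circular speed at r = 1.055×10^5 km: v_c = √(μ/r) = 34.655 km/s.
Vis-viva on the transfer ellipse at r = 1.055×10^5 km gives v_t = √[μ(2/r − 1/a_t)] = 46.388 km/s.
Δv₁ = |v_t − v_c| = |46.388 − 34.655| = 11.73 km/s.

Δv₁ = 11.73 km/s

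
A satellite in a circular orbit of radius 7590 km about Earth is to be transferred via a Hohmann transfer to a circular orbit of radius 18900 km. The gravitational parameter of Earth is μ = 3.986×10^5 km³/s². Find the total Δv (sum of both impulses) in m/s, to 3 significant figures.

Δv = 2530 m/s

Transfer-ellipse semi-major axis a_t = (r₁ + r₂)/2 = (7590 + 18900)/2 = 13245 km.
Circular speed at r₁: v₁ = √(μ/r₁) = √(3.986×10^5/7590) = 7.247 km/s.
Transfer-orbit speed at r₁ (vis-viva equation): v_p = √[μ(2/r₁ − 1/a_t)] = 8.657 km/s.
First burn Δv₁ = |v_p − v₁| = 1.410 km/s.
Circular speed at r₂: v₂ = √(μ/r₂) = 4.592 km/s.
Transfer-orbit speed at r₂: v_a = √[μ(2/r₂ − 1/a_t)] = 3.476 km/s.
Second burn Δv₂ = |v₂ − v_a| = 1.116 km/s.
Δv = Δv₁ + Δv₂ = 1.410 + 1.116 = 2.526 km/s.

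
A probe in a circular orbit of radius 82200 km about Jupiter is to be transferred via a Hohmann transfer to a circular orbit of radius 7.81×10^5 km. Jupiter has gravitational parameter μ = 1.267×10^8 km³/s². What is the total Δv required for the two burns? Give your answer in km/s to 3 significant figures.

The Hohmann ellipse has a_t = (r₁ + r₂)/2 = 4.316×10^5 km.
Circular speed at r₁: v₁ = √(μ/r₁) = √(1.267×10^8/82200) = 39.26 km/s.
On the transfer ellipse at r₁, v² = μ(2/r − 1/a) gives v_p = √[μ(2/r₁ − 1/a_t)] = 52.81 km/s.
First burn Δv₁ = |v_p − v₁| = 13.55 km/s.
Circular speed at r₂: v₂ = √(μ/r₂) = 12.7369 km/s.
Transfer-orbit speed at r₂: v_a = √[μ(2/r₂ − 1/a_t)] = 5.55850 km/s.
Second burn Δv₂ = |v₂ − v_a| = 7.178 km/s.
Total Δv = Δv₁ + Δv₂ = 20.73 km/s.

Δv = 20.7 km/s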